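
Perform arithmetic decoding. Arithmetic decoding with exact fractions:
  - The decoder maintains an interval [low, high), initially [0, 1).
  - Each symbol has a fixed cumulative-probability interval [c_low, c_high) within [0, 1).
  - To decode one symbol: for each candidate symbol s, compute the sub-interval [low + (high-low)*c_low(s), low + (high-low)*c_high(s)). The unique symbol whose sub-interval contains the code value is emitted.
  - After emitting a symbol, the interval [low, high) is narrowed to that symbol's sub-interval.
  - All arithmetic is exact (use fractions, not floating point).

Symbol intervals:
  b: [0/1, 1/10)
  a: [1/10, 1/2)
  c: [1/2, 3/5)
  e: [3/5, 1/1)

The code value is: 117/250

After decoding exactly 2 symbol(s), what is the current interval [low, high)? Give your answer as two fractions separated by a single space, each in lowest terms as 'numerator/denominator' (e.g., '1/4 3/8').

Step 1: interval [0/1, 1/1), width = 1/1 - 0/1 = 1/1
  'b': [0/1 + 1/1*0/1, 0/1 + 1/1*1/10) = [0/1, 1/10)
  'a': [0/1 + 1/1*1/10, 0/1 + 1/1*1/2) = [1/10, 1/2) <- contains code 117/250
  'c': [0/1 + 1/1*1/2, 0/1 + 1/1*3/5) = [1/2, 3/5)
  'e': [0/1 + 1/1*3/5, 0/1 + 1/1*1/1) = [3/5, 1/1)
  emit 'a', narrow to [1/10, 1/2)
Step 2: interval [1/10, 1/2), width = 1/2 - 1/10 = 2/5
  'b': [1/10 + 2/5*0/1, 1/10 + 2/5*1/10) = [1/10, 7/50)
  'a': [1/10 + 2/5*1/10, 1/10 + 2/5*1/2) = [7/50, 3/10)
  'c': [1/10 + 2/5*1/2, 1/10 + 2/5*3/5) = [3/10, 17/50)
  'e': [1/10 + 2/5*3/5, 1/10 + 2/5*1/1) = [17/50, 1/2) <- contains code 117/250
  emit 'e', narrow to [17/50, 1/2)

Answer: 17/50 1/2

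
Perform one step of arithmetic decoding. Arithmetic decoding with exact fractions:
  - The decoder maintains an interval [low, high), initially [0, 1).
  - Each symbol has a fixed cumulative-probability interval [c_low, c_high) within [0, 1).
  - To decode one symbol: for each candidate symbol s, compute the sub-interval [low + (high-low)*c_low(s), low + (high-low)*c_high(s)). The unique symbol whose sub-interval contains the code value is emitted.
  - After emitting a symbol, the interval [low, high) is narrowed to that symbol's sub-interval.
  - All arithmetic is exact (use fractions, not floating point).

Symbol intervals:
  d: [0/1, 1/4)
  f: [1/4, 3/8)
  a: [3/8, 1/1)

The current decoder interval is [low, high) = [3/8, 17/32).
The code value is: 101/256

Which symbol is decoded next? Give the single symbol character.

Answer: d

Derivation:
Interval width = high − low = 17/32 − 3/8 = 5/32
Scaled code = (code − low) / width = (101/256 − 3/8) / 5/32 = 1/8
  d: [0/1, 1/4) ← scaled code falls here ✓
  f: [1/4, 3/8) 
  a: [3/8, 1/1) 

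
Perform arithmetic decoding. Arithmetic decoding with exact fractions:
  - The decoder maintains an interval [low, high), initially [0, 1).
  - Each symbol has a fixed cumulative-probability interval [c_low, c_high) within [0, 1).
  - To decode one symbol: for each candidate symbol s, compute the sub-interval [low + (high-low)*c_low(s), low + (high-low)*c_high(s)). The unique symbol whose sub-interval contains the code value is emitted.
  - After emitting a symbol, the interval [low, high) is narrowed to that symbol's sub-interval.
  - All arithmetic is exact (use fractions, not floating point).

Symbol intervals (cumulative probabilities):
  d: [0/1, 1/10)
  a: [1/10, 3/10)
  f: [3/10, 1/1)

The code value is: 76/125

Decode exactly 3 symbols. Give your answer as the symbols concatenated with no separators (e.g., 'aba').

Answer: ffa

Derivation:
Step 1: interval [0/1, 1/1), width = 1/1 - 0/1 = 1/1
  'd': [0/1 + 1/1*0/1, 0/1 + 1/1*1/10) = [0/1, 1/10)
  'a': [0/1 + 1/1*1/10, 0/1 + 1/1*3/10) = [1/10, 3/10)
  'f': [0/1 + 1/1*3/10, 0/1 + 1/1*1/1) = [3/10, 1/1) <- contains code 76/125
  emit 'f', narrow to [3/10, 1/1)
Step 2: interval [3/10, 1/1), width = 1/1 - 3/10 = 7/10
  'd': [3/10 + 7/10*0/1, 3/10 + 7/10*1/10) = [3/10, 37/100)
  'a': [3/10 + 7/10*1/10, 3/10 + 7/10*3/10) = [37/100, 51/100)
  'f': [3/10 + 7/10*3/10, 3/10 + 7/10*1/1) = [51/100, 1/1) <- contains code 76/125
  emit 'f', narrow to [51/100, 1/1)
Step 3: interval [51/100, 1/1), width = 1/1 - 51/100 = 49/100
  'd': [51/100 + 49/100*0/1, 51/100 + 49/100*1/10) = [51/100, 559/1000)
  'a': [51/100 + 49/100*1/10, 51/100 + 49/100*3/10) = [559/1000, 657/1000) <- contains code 76/125
  'f': [51/100 + 49/100*3/10, 51/100 + 49/100*1/1) = [657/1000, 1/1)
  emit 'a', narrow to [559/1000, 657/1000)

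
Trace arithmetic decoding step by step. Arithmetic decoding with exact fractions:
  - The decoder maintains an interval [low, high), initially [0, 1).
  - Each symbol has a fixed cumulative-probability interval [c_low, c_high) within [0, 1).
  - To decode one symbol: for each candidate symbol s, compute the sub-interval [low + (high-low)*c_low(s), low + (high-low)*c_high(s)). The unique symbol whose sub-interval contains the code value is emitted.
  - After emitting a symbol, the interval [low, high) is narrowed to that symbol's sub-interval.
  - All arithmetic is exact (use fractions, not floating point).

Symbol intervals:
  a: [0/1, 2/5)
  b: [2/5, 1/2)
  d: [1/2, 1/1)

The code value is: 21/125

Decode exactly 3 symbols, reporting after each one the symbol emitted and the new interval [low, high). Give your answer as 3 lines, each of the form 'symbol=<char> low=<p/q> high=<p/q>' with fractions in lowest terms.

Answer: symbol=a low=0/1 high=2/5
symbol=b low=4/25 high=1/5
symbol=a low=4/25 high=22/125

Derivation:
Step 1: interval [0/1, 1/1), width = 1/1 - 0/1 = 1/1
  'a': [0/1 + 1/1*0/1, 0/1 + 1/1*2/5) = [0/1, 2/5) <- contains code 21/125
  'b': [0/1 + 1/1*2/5, 0/1 + 1/1*1/2) = [2/5, 1/2)
  'd': [0/1 + 1/1*1/2, 0/1 + 1/1*1/1) = [1/2, 1/1)
  emit 'a', narrow to [0/1, 2/5)
Step 2: interval [0/1, 2/5), width = 2/5 - 0/1 = 2/5
  'a': [0/1 + 2/5*0/1, 0/1 + 2/5*2/5) = [0/1, 4/25)
  'b': [0/1 + 2/5*2/5, 0/1 + 2/5*1/2) = [4/25, 1/5) <- contains code 21/125
  'd': [0/1 + 2/5*1/2, 0/1 + 2/5*1/1) = [1/5, 2/5)
  emit 'b', narrow to [4/25, 1/5)
Step 3: interval [4/25, 1/5), width = 1/5 - 4/25 = 1/25
  'a': [4/25 + 1/25*0/1, 4/25 + 1/25*2/5) = [4/25, 22/125) <- contains code 21/125
  'b': [4/25 + 1/25*2/5, 4/25 + 1/25*1/2) = [22/125, 9/50)
  'd': [4/25 + 1/25*1/2, 4/25 + 1/25*1/1) = [9/50, 1/5)
  emit 'a', narrow to [4/25, 22/125)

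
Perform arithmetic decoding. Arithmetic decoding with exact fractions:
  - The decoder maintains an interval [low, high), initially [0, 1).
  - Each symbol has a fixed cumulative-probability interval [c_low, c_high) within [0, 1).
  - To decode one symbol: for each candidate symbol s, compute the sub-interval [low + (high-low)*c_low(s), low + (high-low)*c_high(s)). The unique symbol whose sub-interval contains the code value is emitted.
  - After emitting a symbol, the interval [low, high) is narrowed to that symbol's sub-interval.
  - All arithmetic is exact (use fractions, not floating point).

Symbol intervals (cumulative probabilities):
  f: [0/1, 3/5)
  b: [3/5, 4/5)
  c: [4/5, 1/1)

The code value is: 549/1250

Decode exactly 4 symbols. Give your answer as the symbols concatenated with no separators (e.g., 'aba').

Answer: fbbf

Derivation:
Step 1: interval [0/1, 1/1), width = 1/1 - 0/1 = 1/1
  'f': [0/1 + 1/1*0/1, 0/1 + 1/1*3/5) = [0/1, 3/5) <- contains code 549/1250
  'b': [0/1 + 1/1*3/5, 0/1 + 1/1*4/5) = [3/5, 4/5)
  'c': [0/1 + 1/1*4/5, 0/1 + 1/1*1/1) = [4/5, 1/1)
  emit 'f', narrow to [0/1, 3/5)
Step 2: interval [0/1, 3/5), width = 3/5 - 0/1 = 3/5
  'f': [0/1 + 3/5*0/1, 0/1 + 3/5*3/5) = [0/1, 9/25)
  'b': [0/1 + 3/5*3/5, 0/1 + 3/5*4/5) = [9/25, 12/25) <- contains code 549/1250
  'c': [0/1 + 3/5*4/5, 0/1 + 3/5*1/1) = [12/25, 3/5)
  emit 'b', narrow to [9/25, 12/25)
Step 3: interval [9/25, 12/25), width = 12/25 - 9/25 = 3/25
  'f': [9/25 + 3/25*0/1, 9/25 + 3/25*3/5) = [9/25, 54/125)
  'b': [9/25 + 3/25*3/5, 9/25 + 3/25*4/5) = [54/125, 57/125) <- contains code 549/1250
  'c': [9/25 + 3/25*4/5, 9/25 + 3/25*1/1) = [57/125, 12/25)
  emit 'b', narrow to [54/125, 57/125)
Step 4: interval [54/125, 57/125), width = 57/125 - 54/125 = 3/125
  'f': [54/125 + 3/125*0/1, 54/125 + 3/125*3/5) = [54/125, 279/625) <- contains code 549/1250
  'b': [54/125 + 3/125*3/5, 54/125 + 3/125*4/5) = [279/625, 282/625)
  'c': [54/125 + 3/125*4/5, 54/125 + 3/125*1/1) = [282/625, 57/125)
  emit 'f', narrow to [54/125, 279/625)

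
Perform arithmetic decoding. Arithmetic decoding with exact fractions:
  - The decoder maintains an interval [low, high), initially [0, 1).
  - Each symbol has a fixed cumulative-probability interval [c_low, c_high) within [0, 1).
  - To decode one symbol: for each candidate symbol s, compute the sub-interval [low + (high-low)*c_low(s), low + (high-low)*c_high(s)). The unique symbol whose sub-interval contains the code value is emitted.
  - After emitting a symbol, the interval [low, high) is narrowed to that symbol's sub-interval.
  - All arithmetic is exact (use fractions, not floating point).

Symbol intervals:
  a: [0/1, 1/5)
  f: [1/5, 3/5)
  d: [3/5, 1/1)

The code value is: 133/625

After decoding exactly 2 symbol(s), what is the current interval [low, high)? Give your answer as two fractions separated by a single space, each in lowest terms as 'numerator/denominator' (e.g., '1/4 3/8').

Answer: 1/5 7/25

Derivation:
Step 1: interval [0/1, 1/1), width = 1/1 - 0/1 = 1/1
  'a': [0/1 + 1/1*0/1, 0/1 + 1/1*1/5) = [0/1, 1/5)
  'f': [0/1 + 1/1*1/5, 0/1 + 1/1*3/5) = [1/5, 3/5) <- contains code 133/625
  'd': [0/1 + 1/1*3/5, 0/1 + 1/1*1/1) = [3/5, 1/1)
  emit 'f', narrow to [1/5, 3/5)
Step 2: interval [1/5, 3/5), width = 3/5 - 1/5 = 2/5
  'a': [1/5 + 2/5*0/1, 1/5 + 2/5*1/5) = [1/5, 7/25) <- contains code 133/625
  'f': [1/5 + 2/5*1/5, 1/5 + 2/5*3/5) = [7/25, 11/25)
  'd': [1/5 + 2/5*3/5, 1/5 + 2/5*1/1) = [11/25, 3/5)
  emit 'a', narrow to [1/5, 7/25)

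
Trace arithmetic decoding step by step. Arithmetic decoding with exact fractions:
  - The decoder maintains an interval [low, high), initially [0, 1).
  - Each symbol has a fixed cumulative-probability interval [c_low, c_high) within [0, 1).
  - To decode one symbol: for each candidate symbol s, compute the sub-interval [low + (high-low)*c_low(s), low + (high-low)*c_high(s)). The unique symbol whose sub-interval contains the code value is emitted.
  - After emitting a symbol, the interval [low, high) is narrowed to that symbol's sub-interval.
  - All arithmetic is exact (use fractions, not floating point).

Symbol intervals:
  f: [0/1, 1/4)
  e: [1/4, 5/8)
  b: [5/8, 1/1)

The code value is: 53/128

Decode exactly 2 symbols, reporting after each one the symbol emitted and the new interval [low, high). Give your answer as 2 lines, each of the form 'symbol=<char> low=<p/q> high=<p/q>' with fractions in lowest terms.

Answer: symbol=e low=1/4 high=5/8
symbol=e low=11/32 high=31/64

Derivation:
Step 1: interval [0/1, 1/1), width = 1/1 - 0/1 = 1/1
  'f': [0/1 + 1/1*0/1, 0/1 + 1/1*1/4) = [0/1, 1/4)
  'e': [0/1 + 1/1*1/4, 0/1 + 1/1*5/8) = [1/4, 5/8) <- contains code 53/128
  'b': [0/1 + 1/1*5/8, 0/1 + 1/1*1/1) = [5/8, 1/1)
  emit 'e', narrow to [1/4, 5/8)
Step 2: interval [1/4, 5/8), width = 5/8 - 1/4 = 3/8
  'f': [1/4 + 3/8*0/1, 1/4 + 3/8*1/4) = [1/4, 11/32)
  'e': [1/4 + 3/8*1/4, 1/4 + 3/8*5/8) = [11/32, 31/64) <- contains code 53/128
  'b': [1/4 + 3/8*5/8, 1/4 + 3/8*1/1) = [31/64, 5/8)
  emit 'e', narrow to [11/32, 31/64)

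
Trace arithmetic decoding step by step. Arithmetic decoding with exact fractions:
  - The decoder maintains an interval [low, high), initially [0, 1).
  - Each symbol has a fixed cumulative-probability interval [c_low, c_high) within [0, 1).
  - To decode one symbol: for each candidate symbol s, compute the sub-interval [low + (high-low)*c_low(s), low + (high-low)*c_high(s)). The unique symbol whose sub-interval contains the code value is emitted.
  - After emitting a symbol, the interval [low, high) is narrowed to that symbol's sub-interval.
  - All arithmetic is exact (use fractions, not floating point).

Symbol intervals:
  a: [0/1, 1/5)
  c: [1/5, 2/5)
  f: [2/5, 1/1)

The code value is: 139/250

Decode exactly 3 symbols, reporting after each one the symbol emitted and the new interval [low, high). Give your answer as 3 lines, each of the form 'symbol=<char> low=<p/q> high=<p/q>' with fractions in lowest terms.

Step 1: interval [0/1, 1/1), width = 1/1 - 0/1 = 1/1
  'a': [0/1 + 1/1*0/1, 0/1 + 1/1*1/5) = [0/1, 1/5)
  'c': [0/1 + 1/1*1/5, 0/1 + 1/1*2/5) = [1/5, 2/5)
  'f': [0/1 + 1/1*2/5, 0/1 + 1/1*1/1) = [2/5, 1/1) <- contains code 139/250
  emit 'f', narrow to [2/5, 1/1)
Step 2: interval [2/5, 1/1), width = 1/1 - 2/5 = 3/5
  'a': [2/5 + 3/5*0/1, 2/5 + 3/5*1/5) = [2/5, 13/25)
  'c': [2/5 + 3/5*1/5, 2/5 + 3/5*2/5) = [13/25, 16/25) <- contains code 139/250
  'f': [2/5 + 3/5*2/5, 2/5 + 3/5*1/1) = [16/25, 1/1)
  emit 'c', narrow to [13/25, 16/25)
Step 3: interval [13/25, 16/25), width = 16/25 - 13/25 = 3/25
  'a': [13/25 + 3/25*0/1, 13/25 + 3/25*1/5) = [13/25, 68/125)
  'c': [13/25 + 3/25*1/5, 13/25 + 3/25*2/5) = [68/125, 71/125) <- contains code 139/250
  'f': [13/25 + 3/25*2/5, 13/25 + 3/25*1/1) = [71/125, 16/25)
  emit 'c', narrow to [68/125, 71/125)

Answer: symbol=f low=2/5 high=1/1
symbol=c low=13/25 high=16/25
symbol=c low=68/125 high=71/125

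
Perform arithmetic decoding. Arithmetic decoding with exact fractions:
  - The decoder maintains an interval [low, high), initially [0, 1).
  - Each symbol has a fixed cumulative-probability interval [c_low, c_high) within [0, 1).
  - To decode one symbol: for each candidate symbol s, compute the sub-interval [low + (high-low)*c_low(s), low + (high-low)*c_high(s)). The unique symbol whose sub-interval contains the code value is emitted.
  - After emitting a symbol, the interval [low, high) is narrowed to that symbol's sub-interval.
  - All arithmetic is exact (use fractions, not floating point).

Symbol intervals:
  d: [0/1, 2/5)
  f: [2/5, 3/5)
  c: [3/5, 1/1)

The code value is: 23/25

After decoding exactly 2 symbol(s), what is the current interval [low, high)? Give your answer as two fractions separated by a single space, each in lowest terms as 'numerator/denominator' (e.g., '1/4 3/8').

Step 1: interval [0/1, 1/1), width = 1/1 - 0/1 = 1/1
  'd': [0/1 + 1/1*0/1, 0/1 + 1/1*2/5) = [0/1, 2/5)
  'f': [0/1 + 1/1*2/5, 0/1 + 1/1*3/5) = [2/5, 3/5)
  'c': [0/1 + 1/1*3/5, 0/1 + 1/1*1/1) = [3/5, 1/1) <- contains code 23/25
  emit 'c', narrow to [3/5, 1/1)
Step 2: interval [3/5, 1/1), width = 1/1 - 3/5 = 2/5
  'd': [3/5 + 2/5*0/1, 3/5 + 2/5*2/5) = [3/5, 19/25)
  'f': [3/5 + 2/5*2/5, 3/5 + 2/5*3/5) = [19/25, 21/25)
  'c': [3/5 + 2/5*3/5, 3/5 + 2/5*1/1) = [21/25, 1/1) <- contains code 23/25
  emit 'c', narrow to [21/25, 1/1)

Answer: 21/25 1/1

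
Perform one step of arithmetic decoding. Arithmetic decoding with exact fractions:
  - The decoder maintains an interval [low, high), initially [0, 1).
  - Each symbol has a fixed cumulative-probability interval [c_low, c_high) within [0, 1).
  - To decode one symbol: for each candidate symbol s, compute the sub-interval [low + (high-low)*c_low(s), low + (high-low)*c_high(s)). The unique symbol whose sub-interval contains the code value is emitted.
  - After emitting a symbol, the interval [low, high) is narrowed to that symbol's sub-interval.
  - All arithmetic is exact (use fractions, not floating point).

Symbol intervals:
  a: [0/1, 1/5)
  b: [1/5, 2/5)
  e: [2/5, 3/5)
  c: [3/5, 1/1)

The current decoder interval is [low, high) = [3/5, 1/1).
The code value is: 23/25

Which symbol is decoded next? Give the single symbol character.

Answer: c

Derivation:
Interval width = high − low = 1/1 − 3/5 = 2/5
Scaled code = (code − low) / width = (23/25 − 3/5) / 2/5 = 4/5
  a: [0/1, 1/5) 
  b: [1/5, 2/5) 
  e: [2/5, 3/5) 
  c: [3/5, 1/1) ← scaled code falls here ✓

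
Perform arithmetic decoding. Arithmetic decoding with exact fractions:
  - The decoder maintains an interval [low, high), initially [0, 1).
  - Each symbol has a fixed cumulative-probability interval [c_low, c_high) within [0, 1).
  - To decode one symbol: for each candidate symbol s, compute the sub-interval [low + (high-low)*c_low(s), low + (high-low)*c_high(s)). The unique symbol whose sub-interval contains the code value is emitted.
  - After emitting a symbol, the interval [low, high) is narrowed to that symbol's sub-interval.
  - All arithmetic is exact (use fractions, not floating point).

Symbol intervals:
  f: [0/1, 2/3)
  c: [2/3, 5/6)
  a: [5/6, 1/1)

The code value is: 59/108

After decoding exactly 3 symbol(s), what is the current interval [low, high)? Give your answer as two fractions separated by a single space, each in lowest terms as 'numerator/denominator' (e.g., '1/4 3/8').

Step 1: interval [0/1, 1/1), width = 1/1 - 0/1 = 1/1
  'f': [0/1 + 1/1*0/1, 0/1 + 1/1*2/3) = [0/1, 2/3) <- contains code 59/108
  'c': [0/1 + 1/1*2/3, 0/1 + 1/1*5/6) = [2/3, 5/6)
  'a': [0/1 + 1/1*5/6, 0/1 + 1/1*1/1) = [5/6, 1/1)
  emit 'f', narrow to [0/1, 2/3)
Step 2: interval [0/1, 2/3), width = 2/3 - 0/1 = 2/3
  'f': [0/1 + 2/3*0/1, 0/1 + 2/3*2/3) = [0/1, 4/9)
  'c': [0/1 + 2/3*2/3, 0/1 + 2/3*5/6) = [4/9, 5/9) <- contains code 59/108
  'a': [0/1 + 2/3*5/6, 0/1 + 2/3*1/1) = [5/9, 2/3)
  emit 'c', narrow to [4/9, 5/9)
Step 3: interval [4/9, 5/9), width = 5/9 - 4/9 = 1/9
  'f': [4/9 + 1/9*0/1, 4/9 + 1/9*2/3) = [4/9, 14/27)
  'c': [4/9 + 1/9*2/3, 4/9 + 1/9*5/6) = [14/27, 29/54)
  'a': [4/9 + 1/9*5/6, 4/9 + 1/9*1/1) = [29/54, 5/9) <- contains code 59/108
  emit 'a', narrow to [29/54, 5/9)

Answer: 29/54 5/9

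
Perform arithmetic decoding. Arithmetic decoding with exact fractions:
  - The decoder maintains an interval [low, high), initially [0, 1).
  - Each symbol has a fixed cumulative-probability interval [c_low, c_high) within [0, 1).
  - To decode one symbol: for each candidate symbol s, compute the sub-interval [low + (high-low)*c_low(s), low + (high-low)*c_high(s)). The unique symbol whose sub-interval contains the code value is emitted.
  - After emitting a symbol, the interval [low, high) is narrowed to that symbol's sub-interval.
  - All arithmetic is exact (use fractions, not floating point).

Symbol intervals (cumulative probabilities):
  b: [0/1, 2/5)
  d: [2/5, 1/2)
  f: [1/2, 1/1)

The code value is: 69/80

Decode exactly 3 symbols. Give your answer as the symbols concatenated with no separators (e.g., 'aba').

Answer: ffd

Derivation:
Step 1: interval [0/1, 1/1), width = 1/1 - 0/1 = 1/1
  'b': [0/1 + 1/1*0/1, 0/1 + 1/1*2/5) = [0/1, 2/5)
  'd': [0/1 + 1/1*2/5, 0/1 + 1/1*1/2) = [2/5, 1/2)
  'f': [0/1 + 1/1*1/2, 0/1 + 1/1*1/1) = [1/2, 1/1) <- contains code 69/80
  emit 'f', narrow to [1/2, 1/1)
Step 2: interval [1/2, 1/1), width = 1/1 - 1/2 = 1/2
  'b': [1/2 + 1/2*0/1, 1/2 + 1/2*2/5) = [1/2, 7/10)
  'd': [1/2 + 1/2*2/5, 1/2 + 1/2*1/2) = [7/10, 3/4)
  'f': [1/2 + 1/2*1/2, 1/2 + 1/2*1/1) = [3/4, 1/1) <- contains code 69/80
  emit 'f', narrow to [3/4, 1/1)
Step 3: interval [3/4, 1/1), width = 1/1 - 3/4 = 1/4
  'b': [3/4 + 1/4*0/1, 3/4 + 1/4*2/5) = [3/4, 17/20)
  'd': [3/4 + 1/4*2/5, 3/4 + 1/4*1/2) = [17/20, 7/8) <- contains code 69/80
  'f': [3/4 + 1/4*1/2, 3/4 + 1/4*1/1) = [7/8, 1/1)
  emit 'd', narrow to [17/20, 7/8)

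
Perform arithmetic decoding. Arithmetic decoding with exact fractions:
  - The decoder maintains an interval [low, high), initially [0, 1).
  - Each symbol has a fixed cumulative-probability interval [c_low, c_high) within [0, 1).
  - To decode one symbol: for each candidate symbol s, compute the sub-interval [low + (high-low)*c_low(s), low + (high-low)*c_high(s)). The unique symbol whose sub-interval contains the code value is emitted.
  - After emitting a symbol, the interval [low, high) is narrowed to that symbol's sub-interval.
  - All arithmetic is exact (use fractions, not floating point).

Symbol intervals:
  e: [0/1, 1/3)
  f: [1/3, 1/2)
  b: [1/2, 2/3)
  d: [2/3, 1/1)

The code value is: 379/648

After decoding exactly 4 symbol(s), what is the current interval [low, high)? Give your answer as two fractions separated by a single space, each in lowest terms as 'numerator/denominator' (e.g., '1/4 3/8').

Answer: 7/12 95/162

Derivation:
Step 1: interval [0/1, 1/1), width = 1/1 - 0/1 = 1/1
  'e': [0/1 + 1/1*0/1, 0/1 + 1/1*1/3) = [0/1, 1/3)
  'f': [0/1 + 1/1*1/3, 0/1 + 1/1*1/2) = [1/3, 1/2)
  'b': [0/1 + 1/1*1/2, 0/1 + 1/1*2/3) = [1/2, 2/3) <- contains code 379/648
  'd': [0/1 + 1/1*2/3, 0/1 + 1/1*1/1) = [2/3, 1/1)
  emit 'b', narrow to [1/2, 2/3)
Step 2: interval [1/2, 2/3), width = 2/3 - 1/2 = 1/6
  'e': [1/2 + 1/6*0/1, 1/2 + 1/6*1/3) = [1/2, 5/9)
  'f': [1/2 + 1/6*1/3, 1/2 + 1/6*1/2) = [5/9, 7/12)
  'b': [1/2 + 1/6*1/2, 1/2 + 1/6*2/3) = [7/12, 11/18) <- contains code 379/648
  'd': [1/2 + 1/6*2/3, 1/2 + 1/6*1/1) = [11/18, 2/3)
  emit 'b', narrow to [7/12, 11/18)
Step 3: interval [7/12, 11/18), width = 11/18 - 7/12 = 1/36
  'e': [7/12 + 1/36*0/1, 7/12 + 1/36*1/3) = [7/12, 16/27) <- contains code 379/648
  'f': [7/12 + 1/36*1/3, 7/12 + 1/36*1/2) = [16/27, 43/72)
  'b': [7/12 + 1/36*1/2, 7/12 + 1/36*2/3) = [43/72, 65/108)
  'd': [7/12 + 1/36*2/3, 7/12 + 1/36*1/1) = [65/108, 11/18)
  emit 'e', narrow to [7/12, 16/27)
Step 4: interval [7/12, 16/27), width = 16/27 - 7/12 = 1/108
  'e': [7/12 + 1/108*0/1, 7/12 + 1/108*1/3) = [7/12, 95/162) <- contains code 379/648
  'f': [7/12 + 1/108*1/3, 7/12 + 1/108*1/2) = [95/162, 127/216)
  'b': [7/12 + 1/108*1/2, 7/12 + 1/108*2/3) = [127/216, 191/324)
  'd': [7/12 + 1/108*2/3, 7/12 + 1/108*1/1) = [191/324, 16/27)
  emit 'e', narrow to [7/12, 95/162)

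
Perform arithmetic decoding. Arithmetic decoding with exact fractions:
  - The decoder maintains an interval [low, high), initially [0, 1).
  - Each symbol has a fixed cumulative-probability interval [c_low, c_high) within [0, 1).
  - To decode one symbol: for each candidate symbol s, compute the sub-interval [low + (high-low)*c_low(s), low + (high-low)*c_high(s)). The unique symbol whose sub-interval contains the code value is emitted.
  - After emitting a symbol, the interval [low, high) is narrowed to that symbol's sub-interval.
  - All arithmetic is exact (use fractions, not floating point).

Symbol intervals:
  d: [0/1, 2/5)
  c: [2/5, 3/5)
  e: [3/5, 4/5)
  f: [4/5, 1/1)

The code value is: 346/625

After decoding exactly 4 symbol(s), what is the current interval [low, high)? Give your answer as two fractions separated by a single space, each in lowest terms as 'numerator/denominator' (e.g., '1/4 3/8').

Answer: 69/125 347/625

Derivation:
Step 1: interval [0/1, 1/1), width = 1/1 - 0/1 = 1/1
  'd': [0/1 + 1/1*0/1, 0/1 + 1/1*2/5) = [0/1, 2/5)
  'c': [0/1 + 1/1*2/5, 0/1 + 1/1*3/5) = [2/5, 3/5) <- contains code 346/625
  'e': [0/1 + 1/1*3/5, 0/1 + 1/1*4/5) = [3/5, 4/5)
  'f': [0/1 + 1/1*4/5, 0/1 + 1/1*1/1) = [4/5, 1/1)
  emit 'c', narrow to [2/5, 3/5)
Step 2: interval [2/5, 3/5), width = 3/5 - 2/5 = 1/5
  'd': [2/5 + 1/5*0/1, 2/5 + 1/5*2/5) = [2/5, 12/25)
  'c': [2/5 + 1/5*2/5, 2/5 + 1/5*3/5) = [12/25, 13/25)
  'e': [2/5 + 1/5*3/5, 2/5 + 1/5*4/5) = [13/25, 14/25) <- contains code 346/625
  'f': [2/5 + 1/5*4/5, 2/5 + 1/5*1/1) = [14/25, 3/5)
  emit 'e', narrow to [13/25, 14/25)
Step 3: interval [13/25, 14/25), width = 14/25 - 13/25 = 1/25
  'd': [13/25 + 1/25*0/1, 13/25 + 1/25*2/5) = [13/25, 67/125)
  'c': [13/25 + 1/25*2/5, 13/25 + 1/25*3/5) = [67/125, 68/125)
  'e': [13/25 + 1/25*3/5, 13/25 + 1/25*4/5) = [68/125, 69/125)
  'f': [13/25 + 1/25*4/5, 13/25 + 1/25*1/1) = [69/125, 14/25) <- contains code 346/625
  emit 'f', narrow to [69/125, 14/25)
Step 4: interval [69/125, 14/25), width = 14/25 - 69/125 = 1/125
  'd': [69/125 + 1/125*0/1, 69/125 + 1/125*2/5) = [69/125, 347/625) <- contains code 346/625
  'c': [69/125 + 1/125*2/5, 69/125 + 1/125*3/5) = [347/625, 348/625)
  'e': [69/125 + 1/125*3/5, 69/125 + 1/125*4/5) = [348/625, 349/625)
  'f': [69/125 + 1/125*4/5, 69/125 + 1/125*1/1) = [349/625, 14/25)
  emit 'd', narrow to [69/125, 347/625)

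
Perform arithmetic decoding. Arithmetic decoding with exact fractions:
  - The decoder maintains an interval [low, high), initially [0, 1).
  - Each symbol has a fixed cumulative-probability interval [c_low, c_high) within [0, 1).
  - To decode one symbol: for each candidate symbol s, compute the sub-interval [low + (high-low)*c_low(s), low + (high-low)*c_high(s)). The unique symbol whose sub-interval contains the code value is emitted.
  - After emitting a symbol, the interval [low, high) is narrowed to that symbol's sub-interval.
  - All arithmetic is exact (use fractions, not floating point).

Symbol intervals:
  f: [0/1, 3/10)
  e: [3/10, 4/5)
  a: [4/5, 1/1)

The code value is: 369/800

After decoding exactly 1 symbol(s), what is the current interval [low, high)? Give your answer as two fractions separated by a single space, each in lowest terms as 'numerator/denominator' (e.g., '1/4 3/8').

Answer: 3/10 4/5

Derivation:
Step 1: interval [0/1, 1/1), width = 1/1 - 0/1 = 1/1
  'f': [0/1 + 1/1*0/1, 0/1 + 1/1*3/10) = [0/1, 3/10)
  'e': [0/1 + 1/1*3/10, 0/1 + 1/1*4/5) = [3/10, 4/5) <- contains code 369/800
  'a': [0/1 + 1/1*4/5, 0/1 + 1/1*1/1) = [4/5, 1/1)
  emit 'e', narrow to [3/10, 4/5)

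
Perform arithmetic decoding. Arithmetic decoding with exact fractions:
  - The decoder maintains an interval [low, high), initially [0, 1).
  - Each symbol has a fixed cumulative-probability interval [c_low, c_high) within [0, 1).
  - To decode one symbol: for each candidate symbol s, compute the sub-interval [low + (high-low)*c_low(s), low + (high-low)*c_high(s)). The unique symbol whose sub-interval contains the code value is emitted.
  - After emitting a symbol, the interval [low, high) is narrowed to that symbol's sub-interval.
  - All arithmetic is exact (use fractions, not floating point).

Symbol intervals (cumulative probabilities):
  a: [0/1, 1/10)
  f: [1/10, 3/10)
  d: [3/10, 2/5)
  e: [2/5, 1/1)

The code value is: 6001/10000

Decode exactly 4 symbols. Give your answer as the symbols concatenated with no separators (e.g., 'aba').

Answer: eddd

Derivation:
Step 1: interval [0/1, 1/1), width = 1/1 - 0/1 = 1/1
  'a': [0/1 + 1/1*0/1, 0/1 + 1/1*1/10) = [0/1, 1/10)
  'f': [0/1 + 1/1*1/10, 0/1 + 1/1*3/10) = [1/10, 3/10)
  'd': [0/1 + 1/1*3/10, 0/1 + 1/1*2/5) = [3/10, 2/5)
  'e': [0/1 + 1/1*2/5, 0/1 + 1/1*1/1) = [2/5, 1/1) <- contains code 6001/10000
  emit 'e', narrow to [2/5, 1/1)
Step 2: interval [2/5, 1/1), width = 1/1 - 2/5 = 3/5
  'a': [2/5 + 3/5*0/1, 2/5 + 3/5*1/10) = [2/5, 23/50)
  'f': [2/5 + 3/5*1/10, 2/5 + 3/5*3/10) = [23/50, 29/50)
  'd': [2/5 + 3/5*3/10, 2/5 + 3/5*2/5) = [29/50, 16/25) <- contains code 6001/10000
  'e': [2/5 + 3/5*2/5, 2/5 + 3/5*1/1) = [16/25, 1/1)
  emit 'd', narrow to [29/50, 16/25)
Step 3: interval [29/50, 16/25), width = 16/25 - 29/50 = 3/50
  'a': [29/50 + 3/50*0/1, 29/50 + 3/50*1/10) = [29/50, 293/500)
  'f': [29/50 + 3/50*1/10, 29/50 + 3/50*3/10) = [293/500, 299/500)
  'd': [29/50 + 3/50*3/10, 29/50 + 3/50*2/5) = [299/500, 151/250) <- contains code 6001/10000
  'e': [29/50 + 3/50*2/5, 29/50 + 3/50*1/1) = [151/250, 16/25)
  emit 'd', narrow to [299/500, 151/250)
Step 4: interval [299/500, 151/250), width = 151/250 - 299/500 = 3/500
  'a': [299/500 + 3/500*0/1, 299/500 + 3/500*1/10) = [299/500, 2993/5000)
  'f': [299/500 + 3/500*1/10, 299/500 + 3/500*3/10) = [2993/5000, 2999/5000)
  'd': [299/500 + 3/500*3/10, 299/500 + 3/500*2/5) = [2999/5000, 1501/2500) <- contains code 6001/10000
  'e': [299/500 + 3/500*2/5, 299/500 + 3/500*1/1) = [1501/2500, 151/250)
  emit 'd', narrow to [2999/5000, 1501/2500)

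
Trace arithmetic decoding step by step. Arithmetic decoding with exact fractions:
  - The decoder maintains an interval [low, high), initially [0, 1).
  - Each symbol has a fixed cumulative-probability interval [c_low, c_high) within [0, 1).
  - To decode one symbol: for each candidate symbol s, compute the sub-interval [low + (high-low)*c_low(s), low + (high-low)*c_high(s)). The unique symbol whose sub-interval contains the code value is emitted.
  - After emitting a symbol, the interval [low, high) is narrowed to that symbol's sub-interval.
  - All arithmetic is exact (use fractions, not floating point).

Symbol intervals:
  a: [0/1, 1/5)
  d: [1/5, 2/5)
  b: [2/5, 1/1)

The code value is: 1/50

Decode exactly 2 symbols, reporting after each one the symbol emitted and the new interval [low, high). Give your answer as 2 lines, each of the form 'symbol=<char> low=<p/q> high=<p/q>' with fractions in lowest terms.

Step 1: interval [0/1, 1/1), width = 1/1 - 0/1 = 1/1
  'a': [0/1 + 1/1*0/1, 0/1 + 1/1*1/5) = [0/1, 1/5) <- contains code 1/50
  'd': [0/1 + 1/1*1/5, 0/1 + 1/1*2/5) = [1/5, 2/5)
  'b': [0/1 + 1/1*2/5, 0/1 + 1/1*1/1) = [2/5, 1/1)
  emit 'a', narrow to [0/1, 1/5)
Step 2: interval [0/1, 1/5), width = 1/5 - 0/1 = 1/5
  'a': [0/1 + 1/5*0/1, 0/1 + 1/5*1/5) = [0/1, 1/25) <- contains code 1/50
  'd': [0/1 + 1/5*1/5, 0/1 + 1/5*2/5) = [1/25, 2/25)
  'b': [0/1 + 1/5*2/5, 0/1 + 1/5*1/1) = [2/25, 1/5)
  emit 'a', narrow to [0/1, 1/25)

Answer: symbol=a low=0/1 high=1/5
symbol=a low=0/1 high=1/25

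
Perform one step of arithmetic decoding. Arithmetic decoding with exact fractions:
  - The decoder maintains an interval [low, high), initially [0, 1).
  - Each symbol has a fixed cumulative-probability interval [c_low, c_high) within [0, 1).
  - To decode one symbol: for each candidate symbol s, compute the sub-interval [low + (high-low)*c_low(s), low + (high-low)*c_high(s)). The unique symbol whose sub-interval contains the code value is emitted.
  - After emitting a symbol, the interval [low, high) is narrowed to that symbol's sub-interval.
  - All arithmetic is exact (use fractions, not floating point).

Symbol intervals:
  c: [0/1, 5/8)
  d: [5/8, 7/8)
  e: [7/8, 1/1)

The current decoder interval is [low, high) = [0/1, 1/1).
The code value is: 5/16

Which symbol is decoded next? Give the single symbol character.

Answer: c

Derivation:
Interval width = high − low = 1/1 − 0/1 = 1/1
Scaled code = (code − low) / width = (5/16 − 0/1) / 1/1 = 5/16
  c: [0/1, 5/8) ← scaled code falls here ✓
  d: [5/8, 7/8) 
  e: [7/8, 1/1) 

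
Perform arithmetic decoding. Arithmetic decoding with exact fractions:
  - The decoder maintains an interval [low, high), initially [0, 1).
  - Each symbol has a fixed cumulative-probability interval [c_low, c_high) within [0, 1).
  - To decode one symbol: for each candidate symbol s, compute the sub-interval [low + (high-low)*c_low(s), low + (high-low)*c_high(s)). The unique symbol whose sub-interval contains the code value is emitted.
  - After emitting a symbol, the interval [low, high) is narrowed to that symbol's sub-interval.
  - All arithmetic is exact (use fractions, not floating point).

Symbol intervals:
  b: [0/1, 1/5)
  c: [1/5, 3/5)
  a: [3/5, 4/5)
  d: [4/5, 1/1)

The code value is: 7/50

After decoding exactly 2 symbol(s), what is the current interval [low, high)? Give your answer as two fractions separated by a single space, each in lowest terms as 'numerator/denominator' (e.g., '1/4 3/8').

Step 1: interval [0/1, 1/1), width = 1/1 - 0/1 = 1/1
  'b': [0/1 + 1/1*0/1, 0/1 + 1/1*1/5) = [0/1, 1/5) <- contains code 7/50
  'c': [0/1 + 1/1*1/5, 0/1 + 1/1*3/5) = [1/5, 3/5)
  'a': [0/1 + 1/1*3/5, 0/1 + 1/1*4/5) = [3/5, 4/5)
  'd': [0/1 + 1/1*4/5, 0/1 + 1/1*1/1) = [4/5, 1/1)
  emit 'b', narrow to [0/1, 1/5)
Step 2: interval [0/1, 1/5), width = 1/5 - 0/1 = 1/5
  'b': [0/1 + 1/5*0/1, 0/1 + 1/5*1/5) = [0/1, 1/25)
  'c': [0/1 + 1/5*1/5, 0/1 + 1/5*3/5) = [1/25, 3/25)
  'a': [0/1 + 1/5*3/5, 0/1 + 1/5*4/5) = [3/25, 4/25) <- contains code 7/50
  'd': [0/1 + 1/5*4/5, 0/1 + 1/5*1/1) = [4/25, 1/5)
  emit 'a', narrow to [3/25, 4/25)

Answer: 3/25 4/25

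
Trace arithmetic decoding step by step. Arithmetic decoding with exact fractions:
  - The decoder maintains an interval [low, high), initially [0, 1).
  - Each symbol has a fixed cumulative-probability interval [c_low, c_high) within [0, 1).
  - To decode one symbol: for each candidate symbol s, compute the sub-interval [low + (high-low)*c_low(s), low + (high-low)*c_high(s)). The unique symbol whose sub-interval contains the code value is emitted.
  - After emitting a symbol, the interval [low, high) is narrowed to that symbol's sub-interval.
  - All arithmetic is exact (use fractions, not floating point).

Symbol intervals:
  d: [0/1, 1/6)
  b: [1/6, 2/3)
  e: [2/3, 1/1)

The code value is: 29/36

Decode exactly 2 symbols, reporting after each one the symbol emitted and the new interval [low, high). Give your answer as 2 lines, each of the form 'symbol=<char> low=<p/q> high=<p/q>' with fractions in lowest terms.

Step 1: interval [0/1, 1/1), width = 1/1 - 0/1 = 1/1
  'd': [0/1 + 1/1*0/1, 0/1 + 1/1*1/6) = [0/1, 1/6)
  'b': [0/1 + 1/1*1/6, 0/1 + 1/1*2/3) = [1/6, 2/3)
  'e': [0/1 + 1/1*2/3, 0/1 + 1/1*1/1) = [2/3, 1/1) <- contains code 29/36
  emit 'e', narrow to [2/3, 1/1)
Step 2: interval [2/3, 1/1), width = 1/1 - 2/3 = 1/3
  'd': [2/3 + 1/3*0/1, 2/3 + 1/3*1/6) = [2/3, 13/18)
  'b': [2/3 + 1/3*1/6, 2/3 + 1/3*2/3) = [13/18, 8/9) <- contains code 29/36
  'e': [2/3 + 1/3*2/3, 2/3 + 1/3*1/1) = [8/9, 1/1)
  emit 'b', narrow to [13/18, 8/9)

Answer: symbol=e low=2/3 high=1/1
symbol=b low=13/18 high=8/9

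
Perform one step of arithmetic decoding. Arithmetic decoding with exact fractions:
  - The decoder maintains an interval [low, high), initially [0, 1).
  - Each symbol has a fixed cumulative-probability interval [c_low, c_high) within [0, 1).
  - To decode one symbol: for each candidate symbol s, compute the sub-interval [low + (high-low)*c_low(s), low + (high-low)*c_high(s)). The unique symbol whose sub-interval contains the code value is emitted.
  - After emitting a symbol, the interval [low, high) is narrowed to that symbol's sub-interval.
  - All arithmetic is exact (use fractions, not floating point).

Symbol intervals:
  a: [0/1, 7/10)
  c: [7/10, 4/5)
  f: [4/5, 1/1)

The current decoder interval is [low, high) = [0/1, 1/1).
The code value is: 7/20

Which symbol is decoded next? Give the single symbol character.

Answer: a

Derivation:
Interval width = high − low = 1/1 − 0/1 = 1/1
Scaled code = (code − low) / width = (7/20 − 0/1) / 1/1 = 7/20
  a: [0/1, 7/10) ← scaled code falls here ✓
  c: [7/10, 4/5) 
  f: [4/5, 1/1) 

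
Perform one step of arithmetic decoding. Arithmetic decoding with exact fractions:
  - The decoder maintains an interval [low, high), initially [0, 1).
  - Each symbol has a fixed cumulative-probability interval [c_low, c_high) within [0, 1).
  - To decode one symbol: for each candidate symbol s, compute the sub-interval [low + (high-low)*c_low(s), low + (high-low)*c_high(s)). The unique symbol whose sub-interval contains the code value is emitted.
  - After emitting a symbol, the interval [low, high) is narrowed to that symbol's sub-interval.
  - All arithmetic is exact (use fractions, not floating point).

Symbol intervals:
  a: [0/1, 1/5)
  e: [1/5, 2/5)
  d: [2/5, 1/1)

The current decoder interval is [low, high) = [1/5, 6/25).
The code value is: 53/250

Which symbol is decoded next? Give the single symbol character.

Answer: e

Derivation:
Interval width = high − low = 6/25 − 1/5 = 1/25
Scaled code = (code − low) / width = (53/250 − 1/5) / 1/25 = 3/10
  a: [0/1, 1/5) 
  e: [1/5, 2/5) ← scaled code falls here ✓
  d: [2/5, 1/1) 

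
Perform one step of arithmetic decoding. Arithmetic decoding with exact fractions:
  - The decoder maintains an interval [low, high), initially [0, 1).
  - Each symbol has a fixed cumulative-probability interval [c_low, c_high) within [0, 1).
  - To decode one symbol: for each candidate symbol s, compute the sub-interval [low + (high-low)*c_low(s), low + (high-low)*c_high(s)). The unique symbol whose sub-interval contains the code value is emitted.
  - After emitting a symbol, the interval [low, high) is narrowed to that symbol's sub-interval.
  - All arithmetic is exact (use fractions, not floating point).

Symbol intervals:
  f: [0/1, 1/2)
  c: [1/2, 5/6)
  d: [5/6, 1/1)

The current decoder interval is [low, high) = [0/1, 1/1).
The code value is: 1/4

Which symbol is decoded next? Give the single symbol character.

Interval width = high − low = 1/1 − 0/1 = 1/1
Scaled code = (code − low) / width = (1/4 − 0/1) / 1/1 = 1/4
  f: [0/1, 1/2) ← scaled code falls here ✓
  c: [1/2, 5/6) 
  d: [5/6, 1/1) 

Answer: f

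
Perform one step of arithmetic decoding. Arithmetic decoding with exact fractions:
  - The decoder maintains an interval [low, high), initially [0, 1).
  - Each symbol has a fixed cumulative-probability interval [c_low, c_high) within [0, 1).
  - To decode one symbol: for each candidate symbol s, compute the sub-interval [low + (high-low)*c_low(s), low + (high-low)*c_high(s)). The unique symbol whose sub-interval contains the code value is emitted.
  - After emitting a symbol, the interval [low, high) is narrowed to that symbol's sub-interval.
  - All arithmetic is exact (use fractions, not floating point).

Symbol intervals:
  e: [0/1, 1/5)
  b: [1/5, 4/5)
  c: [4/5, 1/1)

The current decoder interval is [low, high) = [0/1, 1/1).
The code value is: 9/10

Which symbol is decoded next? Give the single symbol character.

Answer: c

Derivation:
Interval width = high − low = 1/1 − 0/1 = 1/1
Scaled code = (code − low) / width = (9/10 − 0/1) / 1/1 = 9/10
  e: [0/1, 1/5) 
  b: [1/5, 4/5) 
  c: [4/5, 1/1) ← scaled code falls here ✓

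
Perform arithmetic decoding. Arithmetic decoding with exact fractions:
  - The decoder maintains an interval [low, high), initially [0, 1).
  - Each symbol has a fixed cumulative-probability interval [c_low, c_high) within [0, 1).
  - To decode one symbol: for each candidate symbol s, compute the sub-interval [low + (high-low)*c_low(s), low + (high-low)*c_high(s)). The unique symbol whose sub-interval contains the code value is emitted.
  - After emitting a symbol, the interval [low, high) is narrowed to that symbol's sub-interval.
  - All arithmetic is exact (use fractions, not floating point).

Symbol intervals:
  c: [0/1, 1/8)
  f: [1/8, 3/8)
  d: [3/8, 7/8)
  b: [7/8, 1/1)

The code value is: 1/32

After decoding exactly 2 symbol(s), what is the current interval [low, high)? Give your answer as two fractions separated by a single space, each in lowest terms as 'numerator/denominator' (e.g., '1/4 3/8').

Answer: 1/64 3/64

Derivation:
Step 1: interval [0/1, 1/1), width = 1/1 - 0/1 = 1/1
  'c': [0/1 + 1/1*0/1, 0/1 + 1/1*1/8) = [0/1, 1/8) <- contains code 1/32
  'f': [0/1 + 1/1*1/8, 0/1 + 1/1*3/8) = [1/8, 3/8)
  'd': [0/1 + 1/1*3/8, 0/1 + 1/1*7/8) = [3/8, 7/8)
  'b': [0/1 + 1/1*7/8, 0/1 + 1/1*1/1) = [7/8, 1/1)
  emit 'c', narrow to [0/1, 1/8)
Step 2: interval [0/1, 1/8), width = 1/8 - 0/1 = 1/8
  'c': [0/1 + 1/8*0/1, 0/1 + 1/8*1/8) = [0/1, 1/64)
  'f': [0/1 + 1/8*1/8, 0/1 + 1/8*3/8) = [1/64, 3/64) <- contains code 1/32
  'd': [0/1 + 1/8*3/8, 0/1 + 1/8*7/8) = [3/64, 7/64)
  'b': [0/1 + 1/8*7/8, 0/1 + 1/8*1/1) = [7/64, 1/8)
  emit 'f', narrow to [1/64, 3/64)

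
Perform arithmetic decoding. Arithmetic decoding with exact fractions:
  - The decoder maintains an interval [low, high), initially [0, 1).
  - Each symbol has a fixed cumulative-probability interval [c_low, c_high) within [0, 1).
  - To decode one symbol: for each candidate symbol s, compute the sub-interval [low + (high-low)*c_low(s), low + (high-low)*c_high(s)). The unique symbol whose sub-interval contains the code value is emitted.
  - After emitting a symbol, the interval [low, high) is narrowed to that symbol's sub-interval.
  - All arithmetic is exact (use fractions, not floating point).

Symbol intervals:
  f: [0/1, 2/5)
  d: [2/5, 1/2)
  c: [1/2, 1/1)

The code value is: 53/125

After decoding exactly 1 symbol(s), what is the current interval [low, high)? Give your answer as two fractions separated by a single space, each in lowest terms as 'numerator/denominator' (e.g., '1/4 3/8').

Answer: 2/5 1/2

Derivation:
Step 1: interval [0/1, 1/1), width = 1/1 - 0/1 = 1/1
  'f': [0/1 + 1/1*0/1, 0/1 + 1/1*2/5) = [0/1, 2/5)
  'd': [0/1 + 1/1*2/5, 0/1 + 1/1*1/2) = [2/5, 1/2) <- contains code 53/125
  'c': [0/1 + 1/1*1/2, 0/1 + 1/1*1/1) = [1/2, 1/1)
  emit 'd', narrow to [2/5, 1/2)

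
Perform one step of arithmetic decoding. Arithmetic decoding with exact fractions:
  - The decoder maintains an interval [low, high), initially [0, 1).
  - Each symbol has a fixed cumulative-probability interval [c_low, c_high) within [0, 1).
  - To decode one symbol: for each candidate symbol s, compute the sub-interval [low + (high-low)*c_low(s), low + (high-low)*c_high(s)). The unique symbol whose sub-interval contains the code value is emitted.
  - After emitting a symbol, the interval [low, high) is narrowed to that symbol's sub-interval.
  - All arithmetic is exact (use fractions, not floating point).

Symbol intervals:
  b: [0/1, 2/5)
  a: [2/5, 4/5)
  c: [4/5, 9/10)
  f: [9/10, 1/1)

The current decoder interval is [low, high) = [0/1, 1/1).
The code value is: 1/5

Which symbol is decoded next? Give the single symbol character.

Interval width = high − low = 1/1 − 0/1 = 1/1
Scaled code = (code − low) / width = (1/5 − 0/1) / 1/1 = 1/5
  b: [0/1, 2/5) ← scaled code falls here ✓
  a: [2/5, 4/5) 
  c: [4/5, 9/10) 
  f: [9/10, 1/1) 

Answer: b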